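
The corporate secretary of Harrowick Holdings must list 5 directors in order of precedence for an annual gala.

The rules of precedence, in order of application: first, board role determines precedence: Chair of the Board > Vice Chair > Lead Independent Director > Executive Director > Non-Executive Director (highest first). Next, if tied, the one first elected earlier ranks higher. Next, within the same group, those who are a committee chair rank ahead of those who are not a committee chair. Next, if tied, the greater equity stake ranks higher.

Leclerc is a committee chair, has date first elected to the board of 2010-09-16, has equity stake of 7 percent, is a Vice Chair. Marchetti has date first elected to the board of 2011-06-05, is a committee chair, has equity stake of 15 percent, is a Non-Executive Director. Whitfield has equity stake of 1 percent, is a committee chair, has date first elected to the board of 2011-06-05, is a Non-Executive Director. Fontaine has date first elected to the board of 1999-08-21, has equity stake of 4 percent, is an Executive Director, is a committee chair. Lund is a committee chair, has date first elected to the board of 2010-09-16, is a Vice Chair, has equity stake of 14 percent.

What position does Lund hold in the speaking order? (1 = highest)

1

By board role: Lund and Leclerc (Vice Chair); then Fontaine (Executive Director); then Marchetti and Whitfield (Non-Executive Director).
Lund and Leclerc both have date first elected to the board 2010-09-16, so the next rule applies.
Lund and Leclerc are each a committee chair, so the next rule applies.
Among Lund and Leclerc, by equity stake (higher first): Lund (14 percent) before Leclerc (7 percent).
Marchetti and Whitfield both have date first elected to the board 2011-06-05, so the next rule applies.
Marchetti and Whitfield are each a committee chair, so the next rule applies.
Among Marchetti and Whitfield, by equity stake (higher first): Marchetti (15 percent) before Whitfield (1 percent).
Order: Lund, Leclerc, Fontaine, Marchetti, Whitfield. So position 1.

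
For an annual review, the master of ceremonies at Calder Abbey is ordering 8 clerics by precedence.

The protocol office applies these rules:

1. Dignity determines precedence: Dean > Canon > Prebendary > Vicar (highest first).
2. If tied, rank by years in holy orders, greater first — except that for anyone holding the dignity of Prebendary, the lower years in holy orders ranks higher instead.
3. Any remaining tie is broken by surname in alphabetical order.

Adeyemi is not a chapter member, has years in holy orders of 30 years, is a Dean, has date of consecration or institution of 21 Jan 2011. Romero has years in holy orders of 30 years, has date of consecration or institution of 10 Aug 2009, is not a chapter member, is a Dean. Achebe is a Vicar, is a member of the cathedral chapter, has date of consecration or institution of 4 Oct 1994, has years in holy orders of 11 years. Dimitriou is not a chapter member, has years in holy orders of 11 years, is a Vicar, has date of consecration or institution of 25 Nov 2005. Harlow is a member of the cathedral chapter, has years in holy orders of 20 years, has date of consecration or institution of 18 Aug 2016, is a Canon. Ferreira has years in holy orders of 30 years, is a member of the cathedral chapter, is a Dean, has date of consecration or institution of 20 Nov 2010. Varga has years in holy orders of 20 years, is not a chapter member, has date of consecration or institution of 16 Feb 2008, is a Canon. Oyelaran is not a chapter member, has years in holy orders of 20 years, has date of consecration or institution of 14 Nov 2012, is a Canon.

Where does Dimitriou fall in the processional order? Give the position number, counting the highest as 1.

By dignity: Adeyemi, Ferreira and Romero (Dean); then Harlow, Oyelaran and Varga (Canon); then Achebe and Dimitriou (Vicar).
Adeyemi, Ferreira and Romero all have years in holy orders 30 years, so the next rule applies.
Among Adeyemi, Ferreira and Romero, alphabetically by surname: Adeyemi before Ferreira before Romero.
Harlow, Oyelaran and Varga all have years in holy orders 20 years, so the next rule applies.
Among Harlow, Oyelaran and Varga, alphabetically by surname: Harlow before Oyelaran before Varga.
Achebe and Dimitriou both have years in holy orders 11 years, so the next rule applies.
Among Achebe and Dimitriou, alphabetically by surname: Achebe before Dimitriou.
Order: Adeyemi, Ferreira, Romero, Harlow, Oyelaran, Varga, Achebe, Dimitriou. So position 8.

8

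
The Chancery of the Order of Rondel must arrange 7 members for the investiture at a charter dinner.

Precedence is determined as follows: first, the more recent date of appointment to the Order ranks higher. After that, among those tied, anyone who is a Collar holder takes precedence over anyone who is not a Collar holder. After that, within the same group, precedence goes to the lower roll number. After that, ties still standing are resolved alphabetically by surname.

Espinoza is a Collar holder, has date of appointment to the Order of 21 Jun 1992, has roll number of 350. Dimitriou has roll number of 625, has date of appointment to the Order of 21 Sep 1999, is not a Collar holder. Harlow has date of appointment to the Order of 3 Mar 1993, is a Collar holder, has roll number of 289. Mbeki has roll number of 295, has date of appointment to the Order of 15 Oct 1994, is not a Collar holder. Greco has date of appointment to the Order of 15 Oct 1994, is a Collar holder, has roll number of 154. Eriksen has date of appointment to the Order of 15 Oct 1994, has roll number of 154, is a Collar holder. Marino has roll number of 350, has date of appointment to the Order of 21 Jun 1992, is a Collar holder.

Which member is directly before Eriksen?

By date of appointment to the Order (later first): Dimitriou (21 Sep 1999); then Eriksen, Greco and Mbeki (each 15 Oct 1994); then Harlow (3 Mar 1993); then Espinoza and Marino (both 21 Jun 1992).
Among Eriksen, Greco and Mbeki, a Collar holder before not a Collar holder: Eriksen and Greco (a Collar holder) before Mbeki (not a Collar holder).
Eriksen and Greco both have roll number 154, so the next rule applies.
Among Eriksen and Greco, alphabetically by surname: Eriksen before Greco.
Espinoza and Marino are each a Collar holder, so the next rule applies.
Espinoza and Marino both have roll number 350, so the next rule applies.
Among Espinoza and Marino, alphabetically by surname: Espinoza before Marino.
Order: Dimitriou, Eriksen, Greco, Mbeki, Harlow, Espinoza, Marino.

Dimitriou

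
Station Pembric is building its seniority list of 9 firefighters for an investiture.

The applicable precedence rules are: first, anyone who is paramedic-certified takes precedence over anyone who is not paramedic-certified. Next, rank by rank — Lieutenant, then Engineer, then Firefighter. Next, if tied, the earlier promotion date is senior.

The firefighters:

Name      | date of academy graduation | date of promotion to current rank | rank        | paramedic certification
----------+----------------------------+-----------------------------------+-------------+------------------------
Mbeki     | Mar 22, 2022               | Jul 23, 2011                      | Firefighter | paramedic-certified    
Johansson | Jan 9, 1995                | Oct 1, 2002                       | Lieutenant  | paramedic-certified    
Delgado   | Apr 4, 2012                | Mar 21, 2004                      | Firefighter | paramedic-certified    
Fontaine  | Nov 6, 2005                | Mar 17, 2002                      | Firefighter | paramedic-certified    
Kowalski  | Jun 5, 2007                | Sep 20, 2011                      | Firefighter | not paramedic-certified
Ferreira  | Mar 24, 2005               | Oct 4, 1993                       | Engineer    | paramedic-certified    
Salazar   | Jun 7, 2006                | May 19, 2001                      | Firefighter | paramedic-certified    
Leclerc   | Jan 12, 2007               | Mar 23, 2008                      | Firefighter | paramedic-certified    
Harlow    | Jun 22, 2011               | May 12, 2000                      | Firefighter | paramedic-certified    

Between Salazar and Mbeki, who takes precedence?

By the first rule: Johansson, Ferreira, Harlow, Salazar, Fontaine, Delgado, Leclerc and Mbeki (each paramedic-certified); then Kowalski (not paramedic-certified).
Among Johansson, Ferreira, Harlow, Salazar, Fontaine, Delgado, Leclerc and Mbeki, by rank: Johansson (Lieutenant) before Ferreira (Engineer) before Harlow, Salazar, Fontaine, Delgado, Leclerc and Mbeki (Firefighter).
Among Harlow, Salazar, Fontaine, Delgado, Leclerc and Mbeki, by date of promotion to current rank (earlier first): Harlow (May 12, 2000) before Salazar (May 19, 2001) before Fontaine (Mar 17, 2002) before Delgado (Mar 21, 2004) before Leclerc (Mar 23, 2008) before Mbeki (Jul 23, 2011).
So Salazar takes precedence.

Salazar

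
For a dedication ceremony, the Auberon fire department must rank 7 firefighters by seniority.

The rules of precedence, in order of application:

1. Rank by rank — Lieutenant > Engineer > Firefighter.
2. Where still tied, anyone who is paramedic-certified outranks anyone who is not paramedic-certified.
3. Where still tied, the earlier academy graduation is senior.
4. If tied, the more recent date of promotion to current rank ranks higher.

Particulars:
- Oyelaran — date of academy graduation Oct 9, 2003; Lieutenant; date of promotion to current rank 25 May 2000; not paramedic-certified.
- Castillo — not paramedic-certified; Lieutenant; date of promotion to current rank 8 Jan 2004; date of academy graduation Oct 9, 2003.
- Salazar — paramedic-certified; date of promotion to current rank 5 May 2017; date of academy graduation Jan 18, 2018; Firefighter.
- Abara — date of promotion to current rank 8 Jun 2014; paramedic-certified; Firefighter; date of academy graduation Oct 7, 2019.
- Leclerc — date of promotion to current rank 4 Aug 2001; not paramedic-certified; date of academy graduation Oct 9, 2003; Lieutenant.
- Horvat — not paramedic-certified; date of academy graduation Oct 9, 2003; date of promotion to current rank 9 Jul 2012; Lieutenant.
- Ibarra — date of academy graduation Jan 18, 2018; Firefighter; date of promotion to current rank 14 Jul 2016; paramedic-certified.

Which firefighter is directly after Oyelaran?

Salazar

By rank: Horvat, Castillo, Leclerc and Oyelaran (Lieutenant); then Salazar, Ibarra and Abara (Firefighter).
Horvat, Castillo, Leclerc and Oyelaran are each not paramedic-certified, so the next rule applies.
Horvat, Castillo, Leclerc and Oyelaran all have date of academy graduation Oct 9, 2003, so the next rule applies.
Among Horvat, Castillo, Leclerc and Oyelaran, by date of promotion to current rank (later first): Horvat (9 Jul 2012) before Castillo (8 Jan 2004) before Leclerc (4 Aug 2001) before Oyelaran (25 May 2000).
Salazar, Ibarra and Abara are each paramedic-certified, so the next rule applies.
Among Salazar, Ibarra and Abara, by date of academy graduation (earlier first): Salazar and Ibarra (Jan 18, 2018) before Abara (Oct 7, 2019).
Among Salazar and Ibarra, by date of promotion to current rank (later first): Salazar (5 May 2017) before Ibarra (14 Jul 2016).
Order: Horvat, Castillo, Leclerc, Oyelaran, Salazar, Ibarra, Abara.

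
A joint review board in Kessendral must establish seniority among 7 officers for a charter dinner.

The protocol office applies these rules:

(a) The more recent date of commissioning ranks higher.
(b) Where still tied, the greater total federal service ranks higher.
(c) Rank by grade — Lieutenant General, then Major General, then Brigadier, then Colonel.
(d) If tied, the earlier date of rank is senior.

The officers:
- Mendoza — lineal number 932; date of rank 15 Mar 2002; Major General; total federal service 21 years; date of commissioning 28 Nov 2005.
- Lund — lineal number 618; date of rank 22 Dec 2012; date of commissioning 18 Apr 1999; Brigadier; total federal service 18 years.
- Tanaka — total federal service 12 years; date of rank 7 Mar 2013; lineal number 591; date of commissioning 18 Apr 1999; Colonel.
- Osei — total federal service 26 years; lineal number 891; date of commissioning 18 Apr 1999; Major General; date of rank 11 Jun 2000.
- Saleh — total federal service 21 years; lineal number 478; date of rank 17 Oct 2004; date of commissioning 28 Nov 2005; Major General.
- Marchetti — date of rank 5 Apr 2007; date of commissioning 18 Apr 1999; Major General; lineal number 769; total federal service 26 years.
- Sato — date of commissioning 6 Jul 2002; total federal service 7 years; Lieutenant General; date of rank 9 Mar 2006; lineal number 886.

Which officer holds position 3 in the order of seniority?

Sato

By date of commissioning (later first): Mendoza and Saleh (both 28 Nov 2005); then Sato (6 Jul 2002); then Osei, Marchetti, Lund and Tanaka (each 18 Apr 1999).
Mendoza and Saleh both have total federal service 21 years, so the next rule applies.
Mendoza and Saleh are each Major General, so the next rule applies.
Among Mendoza and Saleh, by date of rank (earlier first): Mendoza (15 Mar 2002) before Saleh (17 Oct 2004).
Among Osei, Marchetti, Lund and Tanaka, by total federal service (higher first): Osei and Marchetti (26 years) before Lund (18 years) before Tanaka (12 years).
Osei and Marchetti are each Major General, so the next rule applies.
Among Osei and Marchetti, by date of rank (earlier first): Osei (11 Jun 2000) before Marchetti (5 Apr 2007).
Order: Mendoza, Saleh, Sato, Osei, Marchetti, Lund, Tanaka.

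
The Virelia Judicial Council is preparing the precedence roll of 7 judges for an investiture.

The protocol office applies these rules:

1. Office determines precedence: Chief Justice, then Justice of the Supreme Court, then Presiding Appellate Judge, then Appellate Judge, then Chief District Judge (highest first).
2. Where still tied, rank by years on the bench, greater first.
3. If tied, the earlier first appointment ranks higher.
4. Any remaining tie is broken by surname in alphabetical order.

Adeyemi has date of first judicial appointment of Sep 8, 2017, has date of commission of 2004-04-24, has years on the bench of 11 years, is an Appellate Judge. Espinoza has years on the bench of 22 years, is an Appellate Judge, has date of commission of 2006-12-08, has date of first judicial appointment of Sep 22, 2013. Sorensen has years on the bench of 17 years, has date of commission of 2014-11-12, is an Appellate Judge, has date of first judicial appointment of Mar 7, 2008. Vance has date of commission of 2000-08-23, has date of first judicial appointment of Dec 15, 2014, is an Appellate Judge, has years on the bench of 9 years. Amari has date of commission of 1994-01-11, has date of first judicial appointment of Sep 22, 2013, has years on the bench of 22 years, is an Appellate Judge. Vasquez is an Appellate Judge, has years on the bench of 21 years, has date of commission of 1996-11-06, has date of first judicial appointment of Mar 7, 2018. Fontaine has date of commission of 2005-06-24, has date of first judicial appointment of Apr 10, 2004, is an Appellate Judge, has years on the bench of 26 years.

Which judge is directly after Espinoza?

Vasquez

By office: Fontaine, Amari, Espinoza, Vasquez, Sorensen, Adeyemi and Vance (Appellate Judge).
Among Fontaine, Amari, Espinoza, Vasquez, Sorensen, Adeyemi and Vance, by years on the bench (higher first): Fontaine (26 years) before Amari and Espinoza (22 years) before Vasquez (21 years) before Sorensen (17 years) before Adeyemi (11 years) before Vance (9 years).
Amari and Espinoza both have date of first judicial appointment Sep 22, 2013, so the next rule applies.
Among Amari and Espinoza, alphabetically by surname: Amari before Espinoza.
Order: Fontaine, Amari, Espinoza, Vasquez, Sorensen, Adeyemi, Vance.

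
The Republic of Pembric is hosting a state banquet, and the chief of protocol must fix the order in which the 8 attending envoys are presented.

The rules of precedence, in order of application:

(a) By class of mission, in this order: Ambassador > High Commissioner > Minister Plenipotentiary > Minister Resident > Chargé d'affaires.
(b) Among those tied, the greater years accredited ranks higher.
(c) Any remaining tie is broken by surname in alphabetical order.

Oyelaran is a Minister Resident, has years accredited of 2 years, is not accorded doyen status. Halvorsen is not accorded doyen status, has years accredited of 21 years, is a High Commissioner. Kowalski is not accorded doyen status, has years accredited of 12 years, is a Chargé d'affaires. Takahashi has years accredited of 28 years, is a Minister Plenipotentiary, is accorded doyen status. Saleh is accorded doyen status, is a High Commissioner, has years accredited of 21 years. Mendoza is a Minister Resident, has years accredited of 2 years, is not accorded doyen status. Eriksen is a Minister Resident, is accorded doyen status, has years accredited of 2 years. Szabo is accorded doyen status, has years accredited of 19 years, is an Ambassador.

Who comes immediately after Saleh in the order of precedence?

By class of mission: Szabo (Ambassador); then Halvorsen and Saleh (High Commissioner); then Takahashi (Minister Plenipotentiary); then Eriksen, Mendoza and Oyelaran (Minister Resident); then Kowalski (Chargé d'affaires).
Halvorsen and Saleh both have years accredited 21 years, so the next rule applies.
Among Halvorsen and Saleh, alphabetically by surname: Halvorsen before Saleh.
Eriksen, Mendoza and Oyelaran all have years accredited 2 years, so the next rule applies.
Among Eriksen, Mendoza and Oyelaran, alphabetically by surname: Eriksen before Mendoza before Oyelaran.
Order: Szabo, Halvorsen, Saleh, Takahashi, Eriksen, Mendoza, Oyelaran, Kowalski.

Takahashi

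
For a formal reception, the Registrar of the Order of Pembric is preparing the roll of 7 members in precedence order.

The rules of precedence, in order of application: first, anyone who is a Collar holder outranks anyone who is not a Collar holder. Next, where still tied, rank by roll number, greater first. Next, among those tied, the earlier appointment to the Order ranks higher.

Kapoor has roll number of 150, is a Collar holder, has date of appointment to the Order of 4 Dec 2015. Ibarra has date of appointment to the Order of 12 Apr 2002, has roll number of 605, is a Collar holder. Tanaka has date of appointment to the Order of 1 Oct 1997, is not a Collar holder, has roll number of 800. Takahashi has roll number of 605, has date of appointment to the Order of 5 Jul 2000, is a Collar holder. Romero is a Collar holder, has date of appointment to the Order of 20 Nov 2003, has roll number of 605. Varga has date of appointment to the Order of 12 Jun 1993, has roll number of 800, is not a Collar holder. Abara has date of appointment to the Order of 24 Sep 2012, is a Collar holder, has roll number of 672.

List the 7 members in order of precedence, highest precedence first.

By the first rule: Abara, Takahashi, Ibarra, Romero and Kapoor (each a Collar holder); then Varga and Tanaka (both not a Collar holder).
Among Abara, Takahashi, Ibarra, Romero and Kapoor, by roll number (higher first): Abara (672) before Takahashi, Ibarra and Romero (605) before Kapoor (150).
Among Takahashi, Ibarra and Romero, by date of appointment to the Order (earlier first): Takahashi (5 Jul 2000) before Ibarra (12 Apr 2002) before Romero (20 Nov 2003).
Varga and Tanaka both have roll number 800, so the next rule applies.
Among Varga and Tanaka, by date of appointment to the Order (earlier first): Varga (12 Jun 1993) before Tanaka (1 Oct 1997).
Full order: Abara, Takahashi, Ibarra, Romero, Kapoor, Varga, Tanaka.

Abara, Takahashi, Ibarra, Romero, Kapoor, Varga, Tanaka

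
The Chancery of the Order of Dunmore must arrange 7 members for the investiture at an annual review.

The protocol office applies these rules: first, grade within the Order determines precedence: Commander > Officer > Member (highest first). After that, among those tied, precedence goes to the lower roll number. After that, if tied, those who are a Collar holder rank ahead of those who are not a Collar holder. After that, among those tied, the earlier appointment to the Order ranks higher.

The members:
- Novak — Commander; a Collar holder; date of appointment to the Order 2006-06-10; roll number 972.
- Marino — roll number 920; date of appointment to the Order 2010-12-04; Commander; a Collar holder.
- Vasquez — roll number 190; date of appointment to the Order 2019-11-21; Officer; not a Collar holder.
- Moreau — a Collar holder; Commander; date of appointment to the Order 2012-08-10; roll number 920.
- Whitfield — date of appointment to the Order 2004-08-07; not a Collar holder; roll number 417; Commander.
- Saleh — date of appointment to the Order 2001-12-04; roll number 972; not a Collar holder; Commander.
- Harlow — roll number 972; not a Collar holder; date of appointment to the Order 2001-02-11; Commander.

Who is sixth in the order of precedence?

By grade within the Order: Whitfield, Marino, Moreau, Novak, Harlow and Saleh (Commander); then Vasquez (Officer).
Among Whitfield, Marino, Moreau, Novak, Harlow and Saleh, by roll number (lower first): Whitfield (417) before Marino and Moreau (920) before Novak, Harlow and Saleh (972).
Marino and Moreau are each a Collar holder, so the next rule applies.
Among Marino and Moreau, by date of appointment to the Order (earlier first): Marino (2010-12-04) before Moreau (2012-08-10).
Among Novak, Harlow and Saleh, a Collar holder before not a Collar holder: Novak (a Collar holder) before Harlow and Saleh (not a Collar holder).
Among Harlow and Saleh, by date of appointment to the Order (earlier first): Harlow (2001-02-11) before Saleh (2001-12-04).
Order: Whitfield, Marino, Moreau, Novak, Harlow, Saleh, Vasquez.

Saleh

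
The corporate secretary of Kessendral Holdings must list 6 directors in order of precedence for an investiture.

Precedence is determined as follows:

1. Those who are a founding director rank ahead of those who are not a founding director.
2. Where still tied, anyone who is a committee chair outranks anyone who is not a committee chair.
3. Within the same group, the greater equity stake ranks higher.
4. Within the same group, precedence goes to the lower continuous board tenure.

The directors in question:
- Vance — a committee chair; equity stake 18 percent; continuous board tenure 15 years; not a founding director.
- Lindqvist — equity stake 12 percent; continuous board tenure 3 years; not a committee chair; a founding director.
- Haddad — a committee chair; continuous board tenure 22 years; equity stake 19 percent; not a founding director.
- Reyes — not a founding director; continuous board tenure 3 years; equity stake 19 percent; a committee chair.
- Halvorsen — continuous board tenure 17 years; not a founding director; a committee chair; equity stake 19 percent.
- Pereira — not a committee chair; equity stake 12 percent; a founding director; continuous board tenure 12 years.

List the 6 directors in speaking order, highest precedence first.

By the first rule: Lindqvist and Pereira (both a founding director); then Reyes, Halvorsen, Haddad and Vance (each not a founding director).
Lindqvist and Pereira are each not a committee chair, so the next rule applies.
Lindqvist and Pereira both have equity stake 12 percent, so the next rule applies.
Among Lindqvist and Pereira, by continuous board tenure (lower first): Lindqvist (3 years) before Pereira (12 years).
Reyes, Halvorsen, Haddad and Vance are each a committee chair, so the next rule applies.
Among Reyes, Halvorsen, Haddad and Vance, by equity stake (higher first): Reyes, Halvorsen and Haddad (19 percent) before Vance (18 percent).
Among Reyes, Halvorsen and Haddad, by continuous board tenure (lower first): Reyes (3 years) before Halvorsen (17 years) before Haddad (22 years).
Full order: Lindqvist, Pereira, Reyes, Halvorsen, Haddad, Vance.

Lindqvist, Pereira, Reyes, Halvorsen, Haddad, Vance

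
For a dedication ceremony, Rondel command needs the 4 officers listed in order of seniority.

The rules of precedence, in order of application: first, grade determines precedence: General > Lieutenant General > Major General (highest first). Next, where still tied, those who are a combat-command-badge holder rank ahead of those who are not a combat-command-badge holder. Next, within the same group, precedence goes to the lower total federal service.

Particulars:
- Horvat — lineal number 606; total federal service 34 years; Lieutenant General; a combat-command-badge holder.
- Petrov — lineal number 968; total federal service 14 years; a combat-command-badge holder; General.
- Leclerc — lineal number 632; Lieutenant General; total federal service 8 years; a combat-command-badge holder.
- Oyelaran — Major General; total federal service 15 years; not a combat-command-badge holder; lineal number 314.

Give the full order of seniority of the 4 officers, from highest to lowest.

By grade: Petrov (General); then Leclerc and Horvat (Lieutenant General); then Oyelaran (Major General).
Leclerc and Horvat are each a combat-command-badge holder, so the next rule applies.
Among Leclerc and Horvat, by total federal service (lower first): Leclerc (8 years) before Horvat (34 years).
Full order: Petrov, Leclerc, Horvat, Oyelaran.

Petrov, Leclerc, Horvat, Oyelaran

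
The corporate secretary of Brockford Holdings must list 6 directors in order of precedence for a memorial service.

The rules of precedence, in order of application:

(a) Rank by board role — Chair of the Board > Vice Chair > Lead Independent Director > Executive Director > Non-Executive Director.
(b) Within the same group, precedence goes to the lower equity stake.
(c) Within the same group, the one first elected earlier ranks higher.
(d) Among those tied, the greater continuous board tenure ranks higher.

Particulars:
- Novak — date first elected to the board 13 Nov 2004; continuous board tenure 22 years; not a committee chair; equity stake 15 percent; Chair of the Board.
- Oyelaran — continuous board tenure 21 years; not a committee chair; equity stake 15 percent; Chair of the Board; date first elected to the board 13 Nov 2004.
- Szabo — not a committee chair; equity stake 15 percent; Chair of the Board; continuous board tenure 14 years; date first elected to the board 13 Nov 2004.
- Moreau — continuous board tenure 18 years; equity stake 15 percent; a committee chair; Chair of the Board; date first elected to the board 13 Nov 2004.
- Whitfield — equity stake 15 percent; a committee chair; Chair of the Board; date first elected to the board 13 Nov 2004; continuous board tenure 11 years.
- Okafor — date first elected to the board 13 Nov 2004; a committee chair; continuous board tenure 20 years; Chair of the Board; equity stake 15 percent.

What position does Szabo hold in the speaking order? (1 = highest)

By board role: Novak, Oyelaran, Okafor, Moreau, Szabo and Whitfield (Chair of the Board).
Novak, Oyelaran, Okafor, Moreau, Szabo and Whitfield all have equity stake 15 percent, so the next rule applies.
Novak, Oyelaran, Okafor, Moreau, Szabo and Whitfield all have date first elected to the board 13 Nov 2004, so the next rule applies.
Among Novak, Oyelaran, Okafor, Moreau, Szabo and Whitfield, by continuous board tenure (higher first): Novak (22 years) before Oyelaran (21 years) before Okafor (20 years) before Moreau (18 years) before Szabo (14 years) before Whitfield (11 years).
Order: Novak, Oyelaran, Okafor, Moreau, Szabo, Whitfield. So position 5.

5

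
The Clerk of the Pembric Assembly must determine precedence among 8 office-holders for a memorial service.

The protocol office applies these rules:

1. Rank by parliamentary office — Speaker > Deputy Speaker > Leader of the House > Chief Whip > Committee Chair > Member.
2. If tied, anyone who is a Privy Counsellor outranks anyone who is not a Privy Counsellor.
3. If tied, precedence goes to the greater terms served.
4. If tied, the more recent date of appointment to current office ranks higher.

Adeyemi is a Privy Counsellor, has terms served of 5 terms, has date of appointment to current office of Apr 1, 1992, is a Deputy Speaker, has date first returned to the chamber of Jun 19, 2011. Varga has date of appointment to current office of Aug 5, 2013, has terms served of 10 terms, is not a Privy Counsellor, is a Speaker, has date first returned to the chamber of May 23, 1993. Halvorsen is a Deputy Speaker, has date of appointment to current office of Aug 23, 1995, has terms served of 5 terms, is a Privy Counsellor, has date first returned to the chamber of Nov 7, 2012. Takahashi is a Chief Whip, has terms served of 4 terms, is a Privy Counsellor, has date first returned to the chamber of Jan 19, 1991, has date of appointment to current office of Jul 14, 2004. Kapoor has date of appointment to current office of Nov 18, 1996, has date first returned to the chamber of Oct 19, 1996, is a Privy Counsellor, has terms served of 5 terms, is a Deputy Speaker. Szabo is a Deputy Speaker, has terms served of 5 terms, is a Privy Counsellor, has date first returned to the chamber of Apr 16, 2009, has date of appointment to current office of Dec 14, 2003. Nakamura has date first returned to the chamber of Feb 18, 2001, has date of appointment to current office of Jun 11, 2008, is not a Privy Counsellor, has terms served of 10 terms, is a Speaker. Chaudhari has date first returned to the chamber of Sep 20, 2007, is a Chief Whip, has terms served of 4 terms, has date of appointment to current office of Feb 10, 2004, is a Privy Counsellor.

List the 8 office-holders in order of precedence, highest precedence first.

By parliamentary office: Varga and Nakamura (Speaker); then Szabo, Kapoor, Halvorsen and Adeyemi (Deputy Speaker); then Takahashi and Chaudhari (Chief Whip).
Varga and Nakamura are each not a Privy Counsellor, so the next rule applies.
Varga and Nakamura both have terms served 10 terms, so the next rule applies.
Among Varga and Nakamura, by date of appointment to current office (later first): Varga (Aug 5, 2013) before Nakamura (Jun 11, 2008).
Szabo, Kapoor, Halvorsen and Adeyemi are each a Privy Counsellor, so the next rule applies.
Szabo, Kapoor, Halvorsen and Adeyemi all have terms served 5 terms, so the next rule applies.
Among Szabo, Kapoor, Halvorsen and Adeyemi, by date of appointment to current office (later first): Szabo (Dec 14, 2003) before Kapoor (Nov 18, 1996) before Halvorsen (Aug 23, 1995) before Adeyemi (Apr 1, 1992).
Takahashi and Chaudhari are each a Privy Counsellor, so the next rule applies.
Takahashi and Chaudhari both have terms served 4 terms, so the next rule applies.
Among Takahashi and Chaudhari, by date of appointment to current office (later first): Takahashi (Jul 14, 2004) before Chaudhari (Feb 10, 2004).
Full order: Varga, Nakamura, Szabo, Kapoor, Halvorsen, Adeyemi, Takahashi, Chaudhari.

Varga, Nakamura, Szabo, Kapoor, Halvorsen, Adeyemi, Takahashi, Chaudhari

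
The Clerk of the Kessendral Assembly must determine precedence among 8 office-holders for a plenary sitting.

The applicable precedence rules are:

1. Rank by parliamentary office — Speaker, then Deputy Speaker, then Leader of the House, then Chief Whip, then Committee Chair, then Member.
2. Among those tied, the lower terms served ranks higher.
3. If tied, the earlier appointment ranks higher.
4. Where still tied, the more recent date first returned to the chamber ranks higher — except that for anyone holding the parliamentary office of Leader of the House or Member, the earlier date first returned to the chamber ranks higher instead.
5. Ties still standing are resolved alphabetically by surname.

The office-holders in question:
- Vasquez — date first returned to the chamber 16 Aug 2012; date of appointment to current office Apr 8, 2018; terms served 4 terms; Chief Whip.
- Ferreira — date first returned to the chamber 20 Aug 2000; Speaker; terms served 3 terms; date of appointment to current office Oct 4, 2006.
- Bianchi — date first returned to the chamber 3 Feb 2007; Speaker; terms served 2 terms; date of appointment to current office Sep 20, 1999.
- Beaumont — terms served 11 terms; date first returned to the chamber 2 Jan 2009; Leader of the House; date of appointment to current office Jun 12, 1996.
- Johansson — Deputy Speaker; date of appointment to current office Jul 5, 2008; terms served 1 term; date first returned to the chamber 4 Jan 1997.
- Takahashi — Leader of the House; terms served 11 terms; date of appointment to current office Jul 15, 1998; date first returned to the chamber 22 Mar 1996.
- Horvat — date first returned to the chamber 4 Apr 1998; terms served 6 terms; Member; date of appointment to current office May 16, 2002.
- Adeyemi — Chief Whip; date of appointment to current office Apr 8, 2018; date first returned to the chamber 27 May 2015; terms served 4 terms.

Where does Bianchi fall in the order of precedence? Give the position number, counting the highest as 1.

By parliamentary office: Bianchi and Ferreira (Speaker); then Johansson (Deputy Speaker); then Beaumont and Takahashi (Leader of the House); then Adeyemi and Vasquez (Chief Whip); then Horvat (Member).
Among Bianchi and Ferreira, by terms served (lower first): Bianchi (2 terms) before Ferreira (3 terms).
Beaumont and Takahashi both have terms served 11 terms, so the next rule applies.
Among Beaumont and Takahashi, by date of appointment to current office (earlier first): Beaumont (Jun 12, 1996) before Takahashi (Jul 15, 1998).
Adeyemi and Vasquez both have terms served 4 terms, so the next rule applies.
Adeyemi and Vasquez both have date of appointment to current office Apr 8, 2018, so the next rule applies.
Among Adeyemi and Vasquez, by date first returned to the chamber (later first): Adeyemi (27 May 2015) before Vasquez (16 Aug 2012).
Order: Bianchi, Ferreira, Johansson, Beaumont, Takahashi, Adeyemi, Vasquez, Horvat. So position 1.

1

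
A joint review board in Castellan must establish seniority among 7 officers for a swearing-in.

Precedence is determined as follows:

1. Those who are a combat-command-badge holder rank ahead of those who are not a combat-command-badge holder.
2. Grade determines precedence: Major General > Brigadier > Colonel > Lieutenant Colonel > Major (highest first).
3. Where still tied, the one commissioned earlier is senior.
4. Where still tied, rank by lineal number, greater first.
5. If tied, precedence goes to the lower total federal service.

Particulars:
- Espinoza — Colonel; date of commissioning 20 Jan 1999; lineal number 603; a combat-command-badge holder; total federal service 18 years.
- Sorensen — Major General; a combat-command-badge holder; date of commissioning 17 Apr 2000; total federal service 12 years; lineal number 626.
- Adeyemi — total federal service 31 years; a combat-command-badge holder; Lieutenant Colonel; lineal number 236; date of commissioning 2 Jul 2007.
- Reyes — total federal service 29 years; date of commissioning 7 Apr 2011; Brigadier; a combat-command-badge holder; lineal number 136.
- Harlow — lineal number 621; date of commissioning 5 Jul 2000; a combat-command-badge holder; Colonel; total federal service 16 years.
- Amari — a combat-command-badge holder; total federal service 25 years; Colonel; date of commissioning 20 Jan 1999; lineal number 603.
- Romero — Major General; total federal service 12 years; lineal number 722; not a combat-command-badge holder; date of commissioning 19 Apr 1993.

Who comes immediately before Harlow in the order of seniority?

By the first rule: Sorensen, Reyes, Espinoza, Amari, Harlow and Adeyemi (each a combat-command-badge holder); then Romero (not a combat-command-badge holder).
Among Sorensen, Reyes, Espinoza, Amari, Harlow and Adeyemi, by grade: Sorensen (Major General) before Reyes (Brigadier) before Espinoza, Amari and Harlow (Colonel) before Adeyemi (Lieutenant Colonel).
Among Espinoza, Amari and Harlow, by date of commissioning (earlier first): Espinoza and Amari (20 Jan 1999) before Harlow (5 Jul 2000).
Espinoza and Amari both have lineal number 603, so the next rule applies.
Among Espinoza and Amari, by total federal service (lower first): Espinoza (18 years) before Amari (25 years).
Order: Sorensen, Reyes, Espinoza, Amari, Harlow, Adeyemi, Romero.

Amari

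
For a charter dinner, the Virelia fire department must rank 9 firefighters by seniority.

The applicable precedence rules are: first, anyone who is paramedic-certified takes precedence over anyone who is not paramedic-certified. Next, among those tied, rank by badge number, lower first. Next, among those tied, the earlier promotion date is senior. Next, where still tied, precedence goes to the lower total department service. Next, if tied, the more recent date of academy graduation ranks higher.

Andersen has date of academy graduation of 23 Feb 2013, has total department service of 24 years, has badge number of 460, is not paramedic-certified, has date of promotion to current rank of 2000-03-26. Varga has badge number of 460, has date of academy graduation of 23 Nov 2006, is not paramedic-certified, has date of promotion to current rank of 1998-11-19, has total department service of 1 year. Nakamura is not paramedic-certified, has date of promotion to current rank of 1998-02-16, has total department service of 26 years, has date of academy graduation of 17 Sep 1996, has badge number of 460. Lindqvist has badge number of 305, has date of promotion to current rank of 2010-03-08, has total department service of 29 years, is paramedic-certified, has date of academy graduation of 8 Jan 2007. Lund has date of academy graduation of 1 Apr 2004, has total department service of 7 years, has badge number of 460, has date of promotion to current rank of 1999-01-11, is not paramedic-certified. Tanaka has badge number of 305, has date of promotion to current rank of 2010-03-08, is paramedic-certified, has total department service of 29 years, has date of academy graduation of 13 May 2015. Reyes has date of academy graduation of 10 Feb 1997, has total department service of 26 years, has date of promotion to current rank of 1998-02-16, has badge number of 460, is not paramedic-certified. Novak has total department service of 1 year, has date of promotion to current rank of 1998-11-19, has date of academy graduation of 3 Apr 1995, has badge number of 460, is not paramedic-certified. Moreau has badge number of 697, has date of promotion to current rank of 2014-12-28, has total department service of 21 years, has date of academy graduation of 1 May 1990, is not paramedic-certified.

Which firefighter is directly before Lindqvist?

Tanaka

By the first rule: Tanaka and Lindqvist (both paramedic-certified); then Reyes, Nakamura, Varga, Novak, Lund, Andersen and Moreau (each not paramedic-certified).
Tanaka and Lindqvist both have badge number 305, so the next rule applies.
Tanaka and Lindqvist both have date of promotion to current rank 2010-03-08, so the next rule applies.
Tanaka and Lindqvist both have total department service 29 years, so the next rule applies.
Among Tanaka and Lindqvist, by date of academy graduation (later first): Tanaka (13 May 2015) before Lindqvist (8 Jan 2007).
Among Reyes, Nakamura, Varga, Novak, Lund, Andersen and Moreau, by badge number (lower first): Reyes, Nakamura, Varga, Novak, Lund and Andersen (460) before Moreau (697).
Among Reyes, Nakamura, Varga, Novak, Lund and Andersen, by date of promotion to current rank (earlier first): Reyes and Nakamura (1998-02-16) before Varga and Novak (1998-11-19) before Lund (1999-01-11) before Andersen (2000-03-26).
Reyes and Nakamura both have total department service 26 years, so the next rule applies.
Among Reyes and Nakamura, by date of academy graduation (later first): Reyes (10 Feb 1997) before Nakamura (17 Sep 1996).
Varga and Novak both have total department service 1 year, so the next rule applies.
Among Varga and Novak, by date of academy graduation (later first): Varga (23 Nov 2006) before Novak (3 Apr 1995).
Order: Tanaka, Lindqvist, Reyes, Nakamura, Varga, Novak, Lund, Andersen, Moreau.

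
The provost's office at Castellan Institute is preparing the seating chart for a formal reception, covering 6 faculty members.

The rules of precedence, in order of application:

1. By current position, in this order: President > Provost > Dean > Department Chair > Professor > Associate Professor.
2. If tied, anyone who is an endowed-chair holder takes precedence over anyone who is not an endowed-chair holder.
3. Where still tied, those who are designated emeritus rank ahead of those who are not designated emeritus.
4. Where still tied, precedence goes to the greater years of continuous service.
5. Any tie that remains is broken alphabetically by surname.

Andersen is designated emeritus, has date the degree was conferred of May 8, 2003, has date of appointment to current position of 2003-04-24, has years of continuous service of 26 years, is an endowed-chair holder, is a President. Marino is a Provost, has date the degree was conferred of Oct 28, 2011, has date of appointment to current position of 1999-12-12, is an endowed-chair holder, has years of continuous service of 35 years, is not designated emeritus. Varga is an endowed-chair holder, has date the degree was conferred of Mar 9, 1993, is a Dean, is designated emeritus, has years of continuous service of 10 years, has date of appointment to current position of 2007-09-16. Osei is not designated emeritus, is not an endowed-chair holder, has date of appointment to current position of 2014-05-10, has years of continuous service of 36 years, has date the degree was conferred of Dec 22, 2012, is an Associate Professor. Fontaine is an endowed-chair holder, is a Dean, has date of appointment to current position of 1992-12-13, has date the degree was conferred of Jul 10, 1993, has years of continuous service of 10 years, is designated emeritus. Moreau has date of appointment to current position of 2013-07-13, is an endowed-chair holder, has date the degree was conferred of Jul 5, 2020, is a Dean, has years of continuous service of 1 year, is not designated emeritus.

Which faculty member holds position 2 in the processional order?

By current position: Andersen (President); then Marino (Provost); then Fontaine, Varga and Moreau (Dean); then Osei (Associate Professor).
Fontaine, Varga and Moreau are each an endowed-chair holder, so the next rule applies.
Among Fontaine, Varga and Moreau, designated emeritus before not designated emeritus: Fontaine and Varga (designated emeritus) before Moreau (not designated emeritus).
Fontaine and Varga both have years of continuous service 10 years, so the next rule applies.
Among Fontaine and Varga, alphabetically by surname: Fontaine before Varga.
Order: Andersen, Marino, Fontaine, Varga, Moreau, Osei.

Marino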